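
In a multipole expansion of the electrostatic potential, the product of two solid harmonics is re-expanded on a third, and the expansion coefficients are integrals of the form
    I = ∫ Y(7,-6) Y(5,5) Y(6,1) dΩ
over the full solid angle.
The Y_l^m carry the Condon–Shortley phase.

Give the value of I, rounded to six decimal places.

Rules hold: Σm=0, L=18 even, 2≤6≤12.
N = 15·11·13 = 2145
Δ = 6!·8!·4!/19! = 1/174594420
Racah Σ t=1..5: t=1:−1/4147200 t=2:+1/207360 t=3:−1/82944 t=4:+1/207360 t=5:−1/4147200 = -1/345600
⇒ 3j(7 5 6; 0 0 0)² = 420/46189, sgn -1
Racah Σ t=6..6: t=6:+1/87091200 = 1/87091200
⇒ 3j(7 5 6; -6 5 1)² = 10/969, sgn -1
4πI² = N·(3j₀)²·(3jₘ)² = 21000/104329
I = +1·√(0.201286/4π) = 0.12656167

0.126562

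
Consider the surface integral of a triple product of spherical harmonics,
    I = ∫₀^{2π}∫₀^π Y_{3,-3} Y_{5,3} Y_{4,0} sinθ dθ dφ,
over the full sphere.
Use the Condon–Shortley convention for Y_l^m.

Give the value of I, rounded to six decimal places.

0.196280

m-sum 0 ✓  L=12 even ✓  2≤4≤8 ✓
Π(2lᵢ+1) = 7×11×9 = 693
triangle coeff Δ(3,5,4) = 1/180180
Σ_t [1,3]: t=1:−1/576 t=2:+1/144 t=3:−1/576 = 1/288
(3j)²=20/1001 [(3 5 4; 0 0 0)], sign=+1
Σ_t [4,4]: t=4:+1/2304 = 1/2304
(3j)²=5/143 [(3 5 4; -3 3 0)], sign=+1
⇒ 4πI² = 900/1859
I = (+1)√(900/1859/(4π)) = 0.19628026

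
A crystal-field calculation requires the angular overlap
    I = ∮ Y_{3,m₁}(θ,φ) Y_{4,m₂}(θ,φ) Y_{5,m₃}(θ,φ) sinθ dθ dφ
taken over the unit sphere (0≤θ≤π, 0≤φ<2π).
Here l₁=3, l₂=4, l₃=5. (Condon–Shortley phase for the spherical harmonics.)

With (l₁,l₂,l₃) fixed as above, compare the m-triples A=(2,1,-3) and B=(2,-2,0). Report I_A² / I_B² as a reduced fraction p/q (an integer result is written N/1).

Shared (l₁,l₂,l₃)=(3,4,5): N and (l;000)² cancel in I_A²/I_B².
A: Δ = 2!·4!·6!/13! = 1/180180; Racah Σ t=0..1: t=0:+1/1440 t=1:−1/1152 = -1/5760; ⇒ 3j(3 4 5; 2 1 -3)² = 1/858, sgn -1
B: Δ = 2!·4!·6!/13! = 1/180180; Racah Σ t=0..1: t=0:+1/576 t=1:−1/2880 = 1/720; ⇒ 3j(3 4 5; 2 -2 0)² = 80/3003, sgn -1
I_A²/I_B² = (1/858)/(80/3003) = 7/160

7/160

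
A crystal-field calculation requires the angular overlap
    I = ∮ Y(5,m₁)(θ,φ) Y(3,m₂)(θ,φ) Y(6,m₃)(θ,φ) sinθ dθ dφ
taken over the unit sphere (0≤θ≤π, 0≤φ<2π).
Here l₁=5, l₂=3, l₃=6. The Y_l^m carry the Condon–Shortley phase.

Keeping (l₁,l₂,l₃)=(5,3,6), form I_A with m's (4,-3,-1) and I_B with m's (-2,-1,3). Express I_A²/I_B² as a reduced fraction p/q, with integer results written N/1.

2/9

Shared (l₁,l₂,l₃)=(5,3,6): N and (l;000)² cancel in I_A²/I_B².
A: Δ = 2!·8!·4!/15! = 1/675675; Racah Σ t=0..0: t=0:+1/241920 = 1/241920; ⇒ 3j(5 3 6; 4 -3 -1)² = 4/1001, sgn -1
B: Δ = 2!·8!·4!/15! = 1/675675; Racah Σ t=0..2: t=0:+1/40320 t=1:−1/8640 t=2:+1/34560 = -1/16128; ⇒ 3j(5 3 6; -2 -1 3)² = 18/1001, sgn +1
I_A²/I_B² = (4/1001)/(18/1001) = 2/9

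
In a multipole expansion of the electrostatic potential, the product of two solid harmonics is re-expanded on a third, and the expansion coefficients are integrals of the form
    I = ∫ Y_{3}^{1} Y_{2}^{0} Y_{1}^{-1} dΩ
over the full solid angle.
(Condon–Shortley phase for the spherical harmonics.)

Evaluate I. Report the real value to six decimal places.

-0.202301

Rules hold: Σm=0, L=6 even, 1≤1≤5.
N = 7·5·3 = 105
Δ = 4!·2!·0!/7! = 1/105
Racah Σ t=2..2: t=2:+1/4 = 1/4
⇒ 3j(3 2 1; 0 0 0)² = 3/35, sgn -1
Racah Σ t=2..2: t=2:+1/8 = 1/8
⇒ 3j(3 2 1; 1 0 -1)² = 2/35, sgn +1
4πI² = N·(3j₀)²·(3jₘ)² = 18/35
I = -1·√(0.514286/4π) = -0.20230066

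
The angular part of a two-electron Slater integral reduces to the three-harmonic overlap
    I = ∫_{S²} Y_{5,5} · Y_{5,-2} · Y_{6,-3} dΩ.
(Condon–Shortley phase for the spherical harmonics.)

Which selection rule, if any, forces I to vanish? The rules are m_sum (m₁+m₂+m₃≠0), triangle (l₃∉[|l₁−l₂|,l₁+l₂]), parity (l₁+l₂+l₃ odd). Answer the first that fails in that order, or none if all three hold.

m₁+m₂+m₃ = 5 − 2 − 3 = 0  ✓
triangle: |5−5|=0 ≤ l₃=6 ≤ 5+5=10  ✓
parity: l₁+l₂+l₃ = 16 is even  ✓

none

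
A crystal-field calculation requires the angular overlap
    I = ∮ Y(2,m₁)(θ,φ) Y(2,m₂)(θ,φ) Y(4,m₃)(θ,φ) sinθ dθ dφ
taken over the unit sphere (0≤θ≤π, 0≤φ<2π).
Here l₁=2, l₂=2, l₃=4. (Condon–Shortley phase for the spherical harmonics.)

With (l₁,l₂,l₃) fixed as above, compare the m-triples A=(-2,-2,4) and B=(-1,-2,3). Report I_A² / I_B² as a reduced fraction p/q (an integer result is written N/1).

2/1

Same 2,2,4: normalisation and zero-m 3j drop out of the ratio.
A: Δ: 0! 4! 4! / 9! → 1/630; sum: t=0:+1/576 = 1/576; 3j²(2 2 4; -2 -2 4) = Δ·Π!·Σ² = 1/9  (sign +1)
B: Δ: 0! 4! 4! / 9! → 1/630; sum: t=0:+1/144 = 1/144; 3j²(2 2 4; -1 -2 3) = Δ·Π!·Σ² = 1/18  (sign -1)
I_A²/I_B² = (1/9)/(1/18) = 2/1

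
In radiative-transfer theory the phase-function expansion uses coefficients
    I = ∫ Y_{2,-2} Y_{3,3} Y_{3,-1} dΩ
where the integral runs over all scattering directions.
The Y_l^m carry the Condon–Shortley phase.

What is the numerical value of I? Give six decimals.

0.132981

m-sum 0 ✓  L=8 even ✓  1≤3≤5 ✓
Π(2lᵢ+1) = 5×7×7 = 245
triangle coeff Δ(2,3,3) = 1/3780
Σ_t [0,2]: t=0:+1/24 t=1:−1/4 t=2:+1/24 = -1/6
(3j)²=4/105 [(2 3 3; 0 0 0)], sign=+1
Σ_t [2,2]: t=2:+1/96 = 1/96
(3j)²=1/42 [(2 3 3; -2 3 -1)], sign=+1
⇒ 4πI² = 2/9
I = (+1)√(2/9/(4π)) = 0.13298076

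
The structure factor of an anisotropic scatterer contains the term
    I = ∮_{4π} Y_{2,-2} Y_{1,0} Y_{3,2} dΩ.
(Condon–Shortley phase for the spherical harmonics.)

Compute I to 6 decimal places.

Rules hold: Σm=0, L=6 even, 1≤3≤3.
N = 5·3·7 = 105
Δ = 0!·4!·2!/7! = 1/105
Racah Σ t=0..0: t=0:+1/4 = 1/4
⇒ 3j(2 1 3; 0 0 0)² = 3/35, sgn -1
Racah Σ t=0..0: t=0:+1/24 = 1/24
⇒ 3j(2 1 3; -2 0 2)² = 1/21, sgn -1
4πI² = N·(3j₀)²·(3jₘ)² = 3/7
I = +1·√(0.428571/4π) = 0.18467439

0.184674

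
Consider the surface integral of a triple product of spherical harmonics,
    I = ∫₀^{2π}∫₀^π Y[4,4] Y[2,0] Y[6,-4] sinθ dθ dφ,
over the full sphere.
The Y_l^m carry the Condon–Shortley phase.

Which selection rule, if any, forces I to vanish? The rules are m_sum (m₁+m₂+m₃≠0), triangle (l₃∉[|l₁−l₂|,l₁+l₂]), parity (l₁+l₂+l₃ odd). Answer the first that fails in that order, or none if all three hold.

none

azimuthal sum: 4 + 0 − 4 = 0  ✓
2 ≤ 6 ≤ 6 (triangle on l)  ✓
L = 4 + 2 + 6 = 12 (even)  ✓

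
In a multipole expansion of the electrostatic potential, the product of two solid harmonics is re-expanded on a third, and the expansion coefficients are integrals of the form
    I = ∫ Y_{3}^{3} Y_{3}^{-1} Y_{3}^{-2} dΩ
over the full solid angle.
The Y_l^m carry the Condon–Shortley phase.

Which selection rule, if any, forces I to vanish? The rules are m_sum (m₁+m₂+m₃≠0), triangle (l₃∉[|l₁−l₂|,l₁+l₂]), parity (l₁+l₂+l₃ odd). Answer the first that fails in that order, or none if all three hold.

m₁+m₂+m₃ = 3 − 1 − 2 = 0  ✓
triangle: |3−3|=0 ≤ l₃=3 ≤ 3+3=6  ✓
parity: l₁+l₂+l₃ = 9 is odd  ✗

parity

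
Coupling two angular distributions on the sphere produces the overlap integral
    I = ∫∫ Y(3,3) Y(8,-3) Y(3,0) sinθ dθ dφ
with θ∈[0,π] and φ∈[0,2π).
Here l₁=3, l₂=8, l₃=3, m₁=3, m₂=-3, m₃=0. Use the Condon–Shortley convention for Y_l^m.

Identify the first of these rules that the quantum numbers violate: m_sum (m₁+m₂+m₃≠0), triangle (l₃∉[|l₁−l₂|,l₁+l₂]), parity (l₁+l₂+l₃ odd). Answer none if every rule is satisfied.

Σmᵢ = 0  ✓
l₃∈[|l₁−l₂|,l₁+l₂]=[5,11], have l₃=3  ✗
Σlᵢ = 14 ⇒ even

triangle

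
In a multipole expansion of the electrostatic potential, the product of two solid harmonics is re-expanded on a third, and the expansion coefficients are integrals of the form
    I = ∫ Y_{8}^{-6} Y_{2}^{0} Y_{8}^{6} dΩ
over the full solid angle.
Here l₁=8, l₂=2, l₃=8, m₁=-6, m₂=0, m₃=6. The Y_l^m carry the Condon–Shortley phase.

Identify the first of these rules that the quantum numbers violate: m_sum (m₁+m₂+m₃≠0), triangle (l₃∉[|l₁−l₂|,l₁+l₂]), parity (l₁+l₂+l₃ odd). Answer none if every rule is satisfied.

none

Σmᵢ = 0  ✓
l₃∈[|l₁−l₂|,l₁+l₂]=[6,10], have l₃=8  ✓
Σlᵢ = 18 ⇒ even  ✓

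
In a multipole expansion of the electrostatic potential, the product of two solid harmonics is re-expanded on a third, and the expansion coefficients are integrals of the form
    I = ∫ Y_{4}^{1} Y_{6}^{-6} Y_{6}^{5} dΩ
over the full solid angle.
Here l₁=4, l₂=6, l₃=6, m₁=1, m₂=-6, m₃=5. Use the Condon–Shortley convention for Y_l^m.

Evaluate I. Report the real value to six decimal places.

-0.192803

Rules hold: Σm=0, L=16 even, 2≤6≤10.
N = 9·13·13 = 1521
Δ = 4!·4!·8!/17! = 1/15315300
Racah Σ t=0..4: t=0:+1/829440 t=1:−1/25920 t=2:+1/9216 t=3:−1/25920 t=4:+1/829440 = 7/207360
⇒ 3j(4 6 6; 0 0 0)² = 28/2431, sgn +1
Racah Σ t=0..0: t=0:+1/5806080 = 1/5806080
⇒ 3j(4 6 6; 1 -6 5)² = 165/6188, sgn -1
4πI² = N·(3j₀)²·(3jₘ)² = 135/289
I = -1·√(0.467128/4π) = -0.19280266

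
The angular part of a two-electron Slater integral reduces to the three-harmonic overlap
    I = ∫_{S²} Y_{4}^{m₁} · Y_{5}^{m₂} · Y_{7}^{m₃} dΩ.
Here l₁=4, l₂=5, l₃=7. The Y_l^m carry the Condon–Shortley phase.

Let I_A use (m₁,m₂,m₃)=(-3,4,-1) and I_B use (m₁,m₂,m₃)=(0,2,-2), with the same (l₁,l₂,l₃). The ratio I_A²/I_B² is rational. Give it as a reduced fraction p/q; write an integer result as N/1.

Same 4,5,7: normalisation and zero-m 3j drop out of the ratio.
A: Δ: 2! 6! 8! / 17! → 1/6126120; sum: t=1:−1/29030400 t=2:+1/1209600 = 23/29030400; 3j²(4 5 7; -3 4 -1) = Δ·Π!·Σ² = 529/97240  (sign +1)
B: Δ: 2! 6! 8! / 17! → 1/6126120; sum: t=0:+1/483840 t=1:−1/51840 t=2:+1/69120 = -1/362880; 3j²(4 5 7; 0 2 -2) = Δ·Π!·Σ² = 16/17017  (sign +1)
I_A²/I_B² = (529/97240)/(16/17017) = 3703/640

3703/640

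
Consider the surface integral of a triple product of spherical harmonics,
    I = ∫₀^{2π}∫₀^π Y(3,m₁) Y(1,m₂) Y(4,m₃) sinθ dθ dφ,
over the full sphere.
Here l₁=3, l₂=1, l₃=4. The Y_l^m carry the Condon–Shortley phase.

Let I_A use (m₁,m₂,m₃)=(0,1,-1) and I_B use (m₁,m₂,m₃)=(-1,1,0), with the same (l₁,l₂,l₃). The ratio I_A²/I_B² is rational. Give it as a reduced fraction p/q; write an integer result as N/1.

Same 3,1,4: normalisation and zero-m 3j drop out of the ratio.
A: Δ: 0! 6! 2! / 9! → 1/252; sum: t=0:+1/72 = 1/72; 3j²(3 1 4; 0 1 -1) = Δ·Π!·Σ² = 5/126  (sign -1)
B: Δ: 0! 6! 2! / 9! → 1/252; sum: t=0:+1/96 = 1/96; 3j²(3 1 4; -1 1 0) = Δ·Π!·Σ² = 1/42  (sign +1)
I_A²/I_B² = (5/126)/(1/42) = 5/3

5/3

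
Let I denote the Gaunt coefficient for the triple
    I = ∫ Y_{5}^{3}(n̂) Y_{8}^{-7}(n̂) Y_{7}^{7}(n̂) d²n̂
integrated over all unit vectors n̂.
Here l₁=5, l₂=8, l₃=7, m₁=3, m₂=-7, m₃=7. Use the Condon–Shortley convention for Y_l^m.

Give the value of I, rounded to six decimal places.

Σmᵢ = 3 ≠ 0, so the φ-integral vanishes; I = 0

0.000000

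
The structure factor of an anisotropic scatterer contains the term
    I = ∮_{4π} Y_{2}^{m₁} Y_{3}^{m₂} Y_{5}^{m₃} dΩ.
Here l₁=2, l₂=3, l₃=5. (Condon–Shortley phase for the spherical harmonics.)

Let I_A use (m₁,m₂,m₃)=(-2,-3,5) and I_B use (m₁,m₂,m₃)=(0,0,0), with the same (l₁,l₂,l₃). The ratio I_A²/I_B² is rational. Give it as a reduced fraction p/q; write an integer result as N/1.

21/10

Same 2,3,5: normalisation and zero-m 3j drop out of the ratio.
A: Δ: 0! 4! 6! / 11! → 1/2310; sum: t=0:+1/17280 = 1/17280; 3j²(2 3 5; -2 -3 5) = Δ·Π!·Σ² = 1/11  (sign +1)
B: Δ: 0! 4! 6! / 11! → 1/2310; sum: t=0:+1/144 = 1/144; 3j²(2 3 5; 0 0 0) = Δ·Π!·Σ² = 10/231  (sign -1)
I_A²/I_B² = (1/11)/(10/231) = 21/10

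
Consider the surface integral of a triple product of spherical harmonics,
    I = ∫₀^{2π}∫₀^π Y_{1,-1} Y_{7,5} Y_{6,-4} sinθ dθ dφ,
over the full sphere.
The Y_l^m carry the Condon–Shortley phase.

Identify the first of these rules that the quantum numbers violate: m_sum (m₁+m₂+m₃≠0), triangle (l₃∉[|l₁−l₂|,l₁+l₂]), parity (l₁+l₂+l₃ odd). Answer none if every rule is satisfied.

m₁+m₂+m₃ = -1 + 5 − 4 = 0  ✓
triangle: |1−7|=6 ≤ l₃=6 ≤ 1+7=8  ✓
parity: l₁+l₂+l₃ = 14 is even  ✓

none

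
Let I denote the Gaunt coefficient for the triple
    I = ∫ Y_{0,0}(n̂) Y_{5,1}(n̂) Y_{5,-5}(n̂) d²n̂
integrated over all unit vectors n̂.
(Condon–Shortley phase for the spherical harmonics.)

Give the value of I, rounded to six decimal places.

0.000000

0 + 1 − 5 = -4 ≠ 0: azimuthal integral kills it; I = 0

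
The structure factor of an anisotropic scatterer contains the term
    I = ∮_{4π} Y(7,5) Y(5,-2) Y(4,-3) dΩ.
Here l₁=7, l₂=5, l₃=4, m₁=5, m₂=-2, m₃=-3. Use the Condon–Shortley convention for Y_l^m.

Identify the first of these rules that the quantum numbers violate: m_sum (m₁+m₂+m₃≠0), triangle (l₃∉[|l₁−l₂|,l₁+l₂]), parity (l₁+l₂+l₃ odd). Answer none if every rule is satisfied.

none

azimuthal sum: 5 − 2 − 3 = 0  ✓
2 ≤ 4 ≤ 12 (triangle on l)  ✓
L = 7 + 5 + 4 = 16 (even)  ✓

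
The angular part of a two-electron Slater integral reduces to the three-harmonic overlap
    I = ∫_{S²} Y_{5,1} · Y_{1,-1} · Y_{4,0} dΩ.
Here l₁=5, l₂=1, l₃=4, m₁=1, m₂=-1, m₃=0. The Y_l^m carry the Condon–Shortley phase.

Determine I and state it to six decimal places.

Rules hold: Σm=0, L=10 even, 4≤4≤6.
N = 11·3·9 = 297
Δ = 2!·8!·0!/11! = 1/495
Racah Σ t=1..1: t=1:−1/576 = -1/576
⇒ 3j(5 1 4; 0 0 0)² = 5/99, sgn -1
Racah Σ t=0..0: t=0:+1/1152 = 1/1152
⇒ 3j(5 1 4; 1 -1 0)² = 1/33, sgn +1
4πI² = N·(3j₀)²·(3jₘ)² = 5/11
I = -1·√(0.454545/4π) = -0.19018827

-0.190188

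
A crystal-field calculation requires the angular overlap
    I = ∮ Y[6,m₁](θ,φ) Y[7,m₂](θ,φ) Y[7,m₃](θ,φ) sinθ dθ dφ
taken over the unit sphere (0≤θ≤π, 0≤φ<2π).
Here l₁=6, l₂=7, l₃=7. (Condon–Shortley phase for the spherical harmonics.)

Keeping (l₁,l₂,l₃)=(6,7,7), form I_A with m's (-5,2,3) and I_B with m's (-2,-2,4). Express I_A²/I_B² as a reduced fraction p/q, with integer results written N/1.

Same 6,7,7: normalisation and zero-m 3j drop out of the ratio.
A: Δ: 6! 6! 8! / 21! → 1/2444321880; sum: t=5:−1/49766400 t=6:+1/62208000 = -1/248832000; 3j²(6 7 7; -5 2 3) = Δ·Π!·Σ² = 21/20995  (sign -1)
B: Δ: 6! 6! 8! / 21! → 1/2444321880; sum: t=2:+1/24883200 t=3:−1/6220800 t=4:+1/11612160 t=5:−1/174182400 = -1/24883200; 3j²(6 7 7; -2 -2 4) = Δ·Π!·Σ² = 28/4199  (sign +1)
I_A²/I_B² = (21/20995)/(28/4199) = 3/20

3/20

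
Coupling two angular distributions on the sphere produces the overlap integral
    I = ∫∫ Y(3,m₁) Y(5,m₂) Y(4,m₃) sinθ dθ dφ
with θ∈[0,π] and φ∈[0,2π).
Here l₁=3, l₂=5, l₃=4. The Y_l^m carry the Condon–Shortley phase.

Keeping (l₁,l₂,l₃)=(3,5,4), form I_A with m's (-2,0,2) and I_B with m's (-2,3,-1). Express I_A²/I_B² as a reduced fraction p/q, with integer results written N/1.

Same 3,5,4: normalisation and zero-m 3j drop out of the ratio.
A: Δ: 4! 2! 6! / 13! → 1/180180; sum: t=3:−1/576 t=4:+1/2880 = -1/720; 3j²(3 5 4; -2 0 2) = Δ·Π!·Σ² = 80/3003  (sign -1)
B: Δ: 4! 2! 6! / 13! → 1/180180; sum: t=3:−1/1440 t=4:+1/1152 = 1/5760; 3j²(3 5 4; -2 3 -1) = Δ·Π!·Σ² = 1/858  (sign -1)
I_A²/I_B² = (80/3003)/(1/858) = 160/7

160/7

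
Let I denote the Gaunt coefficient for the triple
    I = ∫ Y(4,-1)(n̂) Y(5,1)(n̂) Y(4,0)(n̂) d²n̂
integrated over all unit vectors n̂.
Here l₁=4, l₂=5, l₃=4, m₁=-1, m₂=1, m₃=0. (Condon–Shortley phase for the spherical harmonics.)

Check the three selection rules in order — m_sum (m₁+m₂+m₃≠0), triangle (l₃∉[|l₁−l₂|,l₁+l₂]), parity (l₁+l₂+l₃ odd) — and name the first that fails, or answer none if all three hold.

parity

Σmᵢ = 0  ✓
l₃∈[|l₁−l₂|,l₁+l₂]=[1,9], have l₃=4  ✓
Σlᵢ = 13 ⇒ odd  ✗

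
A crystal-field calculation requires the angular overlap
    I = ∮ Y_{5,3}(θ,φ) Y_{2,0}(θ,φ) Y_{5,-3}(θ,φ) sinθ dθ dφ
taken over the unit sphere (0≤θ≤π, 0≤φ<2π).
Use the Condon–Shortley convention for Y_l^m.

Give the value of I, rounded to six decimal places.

-0.016174

Checks pass: Σm=0; 12 even; l₃=5∈[3,7].
(2·5+1)(2·2+1)(2·5+1) = 605
Δ: 2! 8! 2! / 13! → 1/38610
sum: t=0:+1/2880 t=1:−1/576 t=2:+1/2880 = -1/960
3j²(5 2 5; 0 0 0) = Δ·Π!·Σ² = 10/429  (sign +1)
sum: t=0:+1/5760 t=1:−1/5040 t=2:+1/161280 = -1/53760
3j²(5 2 5; 3 0 -3) = Δ·Π!·Σ² = 1/4290  (sign -1)
combine: 4πI² = 605·10/429·1/4290 = 5/1521
take √, sign -1: I = -0.01617393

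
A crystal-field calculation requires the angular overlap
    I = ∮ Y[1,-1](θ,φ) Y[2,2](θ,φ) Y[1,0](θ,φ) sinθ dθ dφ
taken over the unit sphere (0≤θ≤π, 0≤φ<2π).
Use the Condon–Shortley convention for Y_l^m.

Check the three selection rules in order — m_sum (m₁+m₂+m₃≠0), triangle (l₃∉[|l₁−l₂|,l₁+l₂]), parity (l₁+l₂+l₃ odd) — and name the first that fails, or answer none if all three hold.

m₁+m₂+m₃ = -1 + 2 + 0 = 1  ✗
triangle: |1−2|=1 ≤ l₃=1 ≤ 1+2=3
parity: l₁+l₂+l₃ = 4 is even

m_sum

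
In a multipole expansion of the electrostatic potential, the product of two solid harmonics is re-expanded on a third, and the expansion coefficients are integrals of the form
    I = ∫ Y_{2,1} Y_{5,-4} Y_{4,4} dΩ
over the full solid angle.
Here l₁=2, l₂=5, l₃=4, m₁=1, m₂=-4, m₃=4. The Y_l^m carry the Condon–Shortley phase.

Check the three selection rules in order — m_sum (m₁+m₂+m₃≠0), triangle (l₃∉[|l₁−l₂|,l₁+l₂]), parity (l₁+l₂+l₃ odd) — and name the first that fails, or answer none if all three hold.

m_sum

Σmᵢ = 1  ✗
l₃∈[|l₁−l₂|,l₁+l₂]=[3,7], have l₃=4
Σlᵢ = 11 ⇒ odd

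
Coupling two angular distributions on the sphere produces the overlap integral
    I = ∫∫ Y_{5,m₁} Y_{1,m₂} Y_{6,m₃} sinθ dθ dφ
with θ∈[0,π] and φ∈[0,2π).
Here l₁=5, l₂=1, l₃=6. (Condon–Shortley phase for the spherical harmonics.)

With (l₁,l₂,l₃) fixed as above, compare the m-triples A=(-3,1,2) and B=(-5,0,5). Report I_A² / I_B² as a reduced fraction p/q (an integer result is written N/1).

6/11

Shared (l₁,l₂,l₃)=(5,1,6): N and (l;000)² cancel in I_A²/I_B².
A: Δ = 0!·10!·2!/13! = 1/858; Racah Σ t=0..0: t=0:+1/161280 = 1/161280; ⇒ 3j(5 1 6; -3 1 2)² = 1/143, sgn +1
B: Δ = 0!·10!·2!/13! = 1/858; Racah Σ t=0..0: t=0:+1/3628800 = 1/3628800; ⇒ 3j(5 1 6; -5 0 5)² = 1/78, sgn -1
I_A²/I_B² = (1/143)/(1/78) = 6/11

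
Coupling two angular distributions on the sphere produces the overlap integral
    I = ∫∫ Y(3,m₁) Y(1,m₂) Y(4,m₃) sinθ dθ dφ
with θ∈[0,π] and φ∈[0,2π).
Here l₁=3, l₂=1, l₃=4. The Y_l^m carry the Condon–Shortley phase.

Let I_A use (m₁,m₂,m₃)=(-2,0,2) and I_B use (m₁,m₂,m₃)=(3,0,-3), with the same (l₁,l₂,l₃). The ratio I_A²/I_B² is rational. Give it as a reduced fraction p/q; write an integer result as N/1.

12/7

Same 3,1,4: normalisation and zero-m 3j drop out of the ratio.
A: Δ: 0! 6! 2! / 9! → 1/252; sum: t=0:+1/120 = 1/120; 3j²(3 1 4; -2 0 2) = Δ·Π!·Σ² = 1/21  (sign +1)
B: Δ: 0! 6! 2! / 9! → 1/252; sum: t=0:+1/720 = 1/720; 3j²(3 1 4; 3 0 -3) = Δ·Π!·Σ² = 1/36  (sign -1)
I_A²/I_B² = (1/21)/(1/36) = 12/7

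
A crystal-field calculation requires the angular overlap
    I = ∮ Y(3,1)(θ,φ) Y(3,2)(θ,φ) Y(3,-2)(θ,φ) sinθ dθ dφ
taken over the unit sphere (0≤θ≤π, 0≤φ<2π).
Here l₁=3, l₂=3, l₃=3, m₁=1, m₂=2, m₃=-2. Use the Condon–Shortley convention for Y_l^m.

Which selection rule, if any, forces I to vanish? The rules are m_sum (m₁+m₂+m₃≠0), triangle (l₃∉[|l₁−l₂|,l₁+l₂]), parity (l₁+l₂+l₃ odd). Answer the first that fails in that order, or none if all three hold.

m_sum

azimuthal sum: 1 + 2 − 2 = 1  ✗
0 ≤ 3 ≤ 6 (triangle on l)
L = 3 + 3 + 3 = 9 (odd)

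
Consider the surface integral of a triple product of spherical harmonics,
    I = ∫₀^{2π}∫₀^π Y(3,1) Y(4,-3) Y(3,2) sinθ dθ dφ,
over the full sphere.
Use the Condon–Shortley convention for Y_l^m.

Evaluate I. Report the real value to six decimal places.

m-sum 0 ✓  L=10 even ✓  1≤3≤7 ✓
Π(2lᵢ+1) = 7×9×7 = 441
triangle coeff Δ(3,4,3) = 1/34650
Σ_t [1,3]: t=1:−1/72 t=2:+1/16 t=3:−1/72 = 5/144
(3j)²=2/77 [(3 4 3; 0 0 0)], sign=-1
Σ_t [0,1]: t=0:+1/288 t=1:−1/144 = -1/288
(3j)²=1/99 [(3 4 3; 1 -3 2)], sign=+1
⇒ 4πI² = 14/121
I = (-1)√(14/121/(4π)) = -0.09595473

-0.095955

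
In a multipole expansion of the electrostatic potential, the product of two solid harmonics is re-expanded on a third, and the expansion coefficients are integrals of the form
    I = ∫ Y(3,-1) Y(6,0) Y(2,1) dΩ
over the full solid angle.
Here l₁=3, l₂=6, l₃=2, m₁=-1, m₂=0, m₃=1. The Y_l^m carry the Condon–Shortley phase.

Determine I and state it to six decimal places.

|3−6|≤2≤3+6 violated ⇒ I = 0

0.000000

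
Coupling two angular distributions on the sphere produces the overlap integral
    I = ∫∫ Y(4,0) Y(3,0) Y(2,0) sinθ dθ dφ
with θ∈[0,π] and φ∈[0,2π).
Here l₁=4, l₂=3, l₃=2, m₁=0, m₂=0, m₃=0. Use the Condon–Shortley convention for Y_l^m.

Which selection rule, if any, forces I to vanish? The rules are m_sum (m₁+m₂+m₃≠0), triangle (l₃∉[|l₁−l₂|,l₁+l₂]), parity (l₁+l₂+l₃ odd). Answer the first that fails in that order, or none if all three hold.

m₁+m₂+m₃ = 0 + 0 + 0 = 0  ✓
triangle: |4−3|=1 ≤ l₃=2 ≤ 4+3=7  ✓
parity: l₁+l₂+l₃ = 9 is odd  ✗

parity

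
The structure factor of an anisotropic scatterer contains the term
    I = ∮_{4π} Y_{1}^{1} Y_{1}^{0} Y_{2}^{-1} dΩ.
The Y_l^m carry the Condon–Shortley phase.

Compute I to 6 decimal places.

Checks pass: Σm=0; 4 even; l₃=2∈[0,2].
(2·1+1)(2·1+1)(2·2+1) = 45
Δ: 0! 2! 2! / 5! → 1/30
sum: t=0:+1/1 = 1/1
3j²(1 1 2; 0 0 0) = Δ·Π!·Σ² = 2/15  (sign +1)
sum: t=0:+1/2 = 1/2
3j²(1 1 2; 1 0 -1) = Δ·Π!·Σ² = 1/10  (sign -1)
combine: 4πI² = 45·2/15·1/10 = 3/5
take √, sign -1: I = -0.21850969

-0.218510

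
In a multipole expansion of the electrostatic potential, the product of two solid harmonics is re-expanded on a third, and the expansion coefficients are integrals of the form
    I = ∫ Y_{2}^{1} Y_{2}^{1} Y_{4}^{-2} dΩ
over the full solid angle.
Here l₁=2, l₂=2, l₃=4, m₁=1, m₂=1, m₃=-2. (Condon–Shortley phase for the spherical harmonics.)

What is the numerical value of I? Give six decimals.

0.254875

Checks pass: Σm=0; 8 even; l₃=4∈[0,4].
(2·2+1)(2·2+1)(2·4+1) = 225
Δ: 0! 4! 4! / 9! → 1/630
sum: t=0:+1/16 = 1/16
3j²(2 2 4; 0 0 0) = Δ·Π!·Σ² = 2/35  (sign +1)
sum: t=0:+1/36 = 1/36
3j²(2 2 4; 1 1 -2) = Δ·Π!·Σ² = 4/63  (sign +1)
combine: 4πI² = 225·2/35·4/63 = 40/49
take √, sign +1: I = 0.25487487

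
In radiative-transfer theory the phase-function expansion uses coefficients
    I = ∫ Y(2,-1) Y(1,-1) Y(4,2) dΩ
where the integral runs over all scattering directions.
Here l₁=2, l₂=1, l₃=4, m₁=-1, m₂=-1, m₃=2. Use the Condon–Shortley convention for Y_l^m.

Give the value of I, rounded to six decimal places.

0.000000

|2−1|≤4≤2+1 violated ⇒ I = 0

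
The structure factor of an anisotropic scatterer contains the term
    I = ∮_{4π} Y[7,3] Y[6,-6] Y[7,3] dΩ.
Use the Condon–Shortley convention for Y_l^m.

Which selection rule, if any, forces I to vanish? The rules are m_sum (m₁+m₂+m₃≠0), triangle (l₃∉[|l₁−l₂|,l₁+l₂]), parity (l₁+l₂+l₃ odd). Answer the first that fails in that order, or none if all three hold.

m₁+m₂+m₃ = 3 − 6 + 3 = 0  ✓
triangle: |7−6|=1 ≤ l₃=7 ≤ 7+6=13  ✓
parity: l₁+l₂+l₃ = 20 is even  ✓

none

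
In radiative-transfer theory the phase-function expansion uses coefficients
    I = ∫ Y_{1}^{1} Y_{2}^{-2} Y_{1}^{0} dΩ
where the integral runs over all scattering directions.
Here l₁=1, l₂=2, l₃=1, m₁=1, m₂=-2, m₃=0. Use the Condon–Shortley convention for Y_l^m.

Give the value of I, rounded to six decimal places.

1 − 2 + 0 = -1 ≠ 0: azimuthal integral kills it; I = 0

0.000000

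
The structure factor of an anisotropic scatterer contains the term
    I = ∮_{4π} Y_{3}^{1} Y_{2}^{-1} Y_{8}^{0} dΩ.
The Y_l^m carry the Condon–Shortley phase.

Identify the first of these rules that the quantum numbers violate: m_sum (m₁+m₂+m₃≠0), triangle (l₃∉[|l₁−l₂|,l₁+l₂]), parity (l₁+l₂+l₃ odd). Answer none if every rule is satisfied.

triangle

Σmᵢ = 0  ✓
l₃∈[|l₁−l₂|,l₁+l₂]=[1,5], have l₃=8  ✗
Σlᵢ = 13 ⇒ odd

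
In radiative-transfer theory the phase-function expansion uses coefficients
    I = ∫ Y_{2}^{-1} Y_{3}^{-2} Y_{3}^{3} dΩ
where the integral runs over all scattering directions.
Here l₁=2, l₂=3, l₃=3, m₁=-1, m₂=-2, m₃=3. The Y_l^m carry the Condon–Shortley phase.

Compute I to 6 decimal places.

-0.210261

Checks pass: Σm=0; 8 even; l₃=3∈[1,5].
(2·2+1)(2·3+1)(2·3+1) = 245
Δ: 2! 2! 4! / 9! → 1/3780
sum: t=0:+1/24 t=1:−1/4 t=2:+1/24 = -1/6
3j²(2 3 3; 0 0 0) = Δ·Π!·Σ² = 4/105  (sign +1)
sum: t=1:−1/48 = -1/48
3j²(2 3 3; -1 -2 3) = Δ·Π!·Σ² = 5/84  (sign -1)
combine: 4πI² = 245·4/105·5/84 = 5/9
take √, sign -1: I = -0.21026104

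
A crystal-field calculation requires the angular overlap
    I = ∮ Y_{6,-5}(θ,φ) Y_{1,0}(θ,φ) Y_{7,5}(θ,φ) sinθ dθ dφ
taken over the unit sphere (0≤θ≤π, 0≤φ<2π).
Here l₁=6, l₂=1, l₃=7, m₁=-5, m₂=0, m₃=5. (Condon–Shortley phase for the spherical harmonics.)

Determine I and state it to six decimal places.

Checks pass: Σm=0; 14 even; l₃=7∈[5,7].
(2·6+1)(2·1+1)(2·7+1) = 585
Δ: 0! 12! 2! / 15! → 1/1365
sum: t=0:+1/518400 = 1/518400
3j²(6 1 7; 0 0 0) = Δ·Π!·Σ² = 7/195  (sign -1)
sum: t=0:+1/39916800 = 1/39916800
3j²(6 1 7; -5 0 5) = Δ·Π!·Σ² = 8/455  (sign +1)
combine: 4πI² = 585·7/195·8/455 = 24/65
take √, sign -1: I = -0.17141310

-0.171413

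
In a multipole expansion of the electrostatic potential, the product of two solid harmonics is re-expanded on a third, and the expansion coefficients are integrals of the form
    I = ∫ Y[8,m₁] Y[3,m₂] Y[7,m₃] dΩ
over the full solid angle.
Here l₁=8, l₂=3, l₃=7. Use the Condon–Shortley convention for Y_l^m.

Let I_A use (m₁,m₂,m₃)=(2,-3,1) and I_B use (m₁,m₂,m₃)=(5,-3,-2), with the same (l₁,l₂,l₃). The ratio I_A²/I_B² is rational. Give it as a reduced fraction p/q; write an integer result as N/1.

588/715

l's match ⇒ only the (l;m) 3-j factors differ between A and B.
A: triangle coeff Δ(8,3,7) = 1/5290740; Σ_t [0,0]: t=0:+1/24883200 = 1/24883200; (3j)²=70/4199 [(8 3 7; 2 -3 1)], sign=+1
B: triangle coeff Δ(8,3,7) = 1/5290740; Σ_t [0,0]: t=0:+1/104509440 = 1/104509440; (3j)²=275/13566 [(8 3 7; 5 -3 -2)], sign=-1
I_A²/I_B² = (70/4199)/(275/13566) = 588/715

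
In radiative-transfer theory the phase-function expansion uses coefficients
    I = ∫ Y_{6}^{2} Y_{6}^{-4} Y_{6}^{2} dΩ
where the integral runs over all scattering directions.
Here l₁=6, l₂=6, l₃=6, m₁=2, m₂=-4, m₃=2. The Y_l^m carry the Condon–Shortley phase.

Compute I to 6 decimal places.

0.128534

Rules hold: Σm=0, L=18 even, 0≤6≤12.
N = 13·13·13 = 2197
Δ = 6!·6!·6!/19! = 1/325909584
Racah Σ t=0..6: t=0:+1/373248000 t=1:−1/1728000 t=2:+1/110592 t=3:−1/46656 t=4:+1/110592 t=5:−1/1728000 t=6:+1/373248000 = -7/1555200
⇒ 3j(6 6 6; 0 0 0)² = 400/46189, sgn -1
Racah Σ t=0..2: t=0:+1/1658880 t=1:−1/518400 t=2:+1/1658880 = -1/1382400
⇒ 3j(6 6 6; 2 -4 2)² = 504/46189, sgn -1
4πI² = N·(3j₀)²·(3jₘ)² = 2620800/12623809
I = +1·√(0.207608/4π) = 0.12853364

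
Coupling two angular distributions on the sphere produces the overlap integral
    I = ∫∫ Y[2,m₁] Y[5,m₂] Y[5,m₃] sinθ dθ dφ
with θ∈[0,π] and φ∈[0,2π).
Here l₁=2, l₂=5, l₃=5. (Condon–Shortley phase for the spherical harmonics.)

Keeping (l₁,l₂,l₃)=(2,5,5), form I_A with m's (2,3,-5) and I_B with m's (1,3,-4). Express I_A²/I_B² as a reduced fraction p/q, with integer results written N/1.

l's match ⇒ only the (l;m) 3-j factors differ between A and B.
A: triangle coeff Δ(2,5,5) = 1/38610; Σ_t [0,0]: t=0:+1/161280 = 1/161280; (3j)²=1/143 [(2 5 5; 2 3 -5)], sign=+1
B: triangle coeff Δ(2,5,5) = 1/38610; Σ_t [0,1]: t=0:+1/80640 t=1:−1/10080 = -1/11520; (3j)²=49/1430 [(2 5 5; 1 3 -4)], sign=+1
I_A²/I_B² = (1/143)/(49/1430) = 10/49

10/49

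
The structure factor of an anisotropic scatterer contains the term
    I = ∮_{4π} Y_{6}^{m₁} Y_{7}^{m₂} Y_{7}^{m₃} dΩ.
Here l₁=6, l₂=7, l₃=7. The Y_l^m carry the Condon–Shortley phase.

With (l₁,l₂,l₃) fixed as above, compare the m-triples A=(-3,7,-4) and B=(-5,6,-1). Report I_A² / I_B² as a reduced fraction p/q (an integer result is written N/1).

l's match ⇒ only the (l;m) 3-j factors differ between A and B.
A: triangle coeff Δ(6,7,7) = 1/2444321880; Σ_t [6,6]: t=6:+1/1045094400 = 1/1045094400; (3j)²=11/646 [(6 7 7; -3 7 -4)], sign=-1
B: triangle coeff Δ(6,7,7) = 1/2444321880; Σ_t [5,6]: t=5:−1/3483648000 t=6:+1/435456000 = 1/497664000; (3j)²=77/6460 [(6 7 7; -5 6 -1)], sign=+1
I_A²/I_B² = (11/646)/(77/6460) = 10/7

10/7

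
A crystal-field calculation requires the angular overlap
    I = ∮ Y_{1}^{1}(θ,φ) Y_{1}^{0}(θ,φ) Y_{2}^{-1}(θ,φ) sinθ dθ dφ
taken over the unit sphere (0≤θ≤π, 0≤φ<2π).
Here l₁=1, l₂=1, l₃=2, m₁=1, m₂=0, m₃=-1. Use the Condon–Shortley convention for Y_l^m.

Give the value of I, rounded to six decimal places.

m-sum 0 ✓  L=4 even ✓  0≤2≤2 ✓
Π(2lᵢ+1) = 3×3×5 = 45
triangle coeff Δ(1,1,2) = 1/30
Σ_t [0,0]: t=0:+1/1 = 1/1
(3j)²=2/15 [(1 1 2; 0 0 0)], sign=+1
Σ_t [0,0]: t=0:+1/2 = 1/2
(3j)²=1/10 [(1 1 2; 1 0 -1)], sign=-1
⇒ 4πI² = 3/5
I = (-1)√(3/5/(4π)) = -0.21850969

-0.218510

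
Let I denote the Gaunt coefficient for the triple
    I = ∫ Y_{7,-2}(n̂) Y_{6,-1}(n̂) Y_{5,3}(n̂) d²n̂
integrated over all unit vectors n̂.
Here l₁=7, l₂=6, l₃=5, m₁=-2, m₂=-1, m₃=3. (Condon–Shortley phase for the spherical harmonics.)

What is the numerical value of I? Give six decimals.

-0.099396

m-sum 0 ✓  L=18 even ✓  1≤5≤13 ✓
Π(2lᵢ+1) = 15×13×11 = 2145
triangle coeff Δ(7,6,5) = 1/174594420
Σ_t [2,6]: t=2:+1/4147200 t=3:−1/207360 t=4:+1/82944 t=5:−1/207360 t=6:+1/4147200 = 1/345600
(3j)²=420/46189 [(7 6 5; 0 0 0)], sign=-1
Σ_t [3,5]: t=3:−1/2073600 t=4:+1/414720 t=5:−1/829440 = 1/1382400
(3j)²=294/46189 [(7 6 5; -2 -1 3)], sign=+1
⇒ 4πI² = 1852200/14919047
I = (-1)√(1852200/14919047/(4π)) = -0.09939590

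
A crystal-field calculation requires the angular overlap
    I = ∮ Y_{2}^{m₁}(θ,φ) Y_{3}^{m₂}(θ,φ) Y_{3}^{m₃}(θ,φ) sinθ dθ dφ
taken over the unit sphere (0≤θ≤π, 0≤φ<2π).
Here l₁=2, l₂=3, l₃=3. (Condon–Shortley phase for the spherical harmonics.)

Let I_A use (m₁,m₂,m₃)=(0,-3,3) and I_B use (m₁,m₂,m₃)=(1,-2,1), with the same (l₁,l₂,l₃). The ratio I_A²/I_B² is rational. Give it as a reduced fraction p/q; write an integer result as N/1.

Shared (l₁,l₂,l₃)=(2,3,3): N and (l;000)² cancel in I_A²/I_B².
A: Δ = 2!·2!·4!/9! = 1/3780; Racah Σ t=0..0: t=0:+1/96 = 1/96; ⇒ 3j(2 3 3; 0 -3 3)² = 5/84, sgn +1
B: Δ = 2!·2!·4!/9! = 1/3780; Racah Σ t=0..1: t=0:+1/12 t=1:−1/48 = 1/16; ⇒ 3j(2 3 3; 1 -2 1)² = 1/28, sgn +1
I_A²/I_B² = (5/84)/(1/28) = 5/3

5/3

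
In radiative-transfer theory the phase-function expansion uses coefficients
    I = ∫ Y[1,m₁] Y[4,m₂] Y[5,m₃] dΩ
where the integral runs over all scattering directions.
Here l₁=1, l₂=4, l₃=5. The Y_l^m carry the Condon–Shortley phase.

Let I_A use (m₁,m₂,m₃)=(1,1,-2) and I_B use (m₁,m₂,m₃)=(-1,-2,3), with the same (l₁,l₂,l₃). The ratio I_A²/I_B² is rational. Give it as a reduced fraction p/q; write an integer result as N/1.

l's match ⇒ only the (l;m) 3-j factors differ between A and B.
A: triangle coeff Δ(1,4,5) = 1/495; Σ_t [0,0]: t=0:+1/1440 = 1/1440; (3j)²=7/165 [(1 4 5; 1 1 -2)], sign=-1
B: triangle coeff Δ(1,4,5) = 1/495; Σ_t [0,0]: t=0:+1/2880 = 1/2880; (3j)²=28/495 [(1 4 5; -1 -2 3)], sign=+1
I_A²/I_B² = (7/165)/(28/495) = 3/4

3/4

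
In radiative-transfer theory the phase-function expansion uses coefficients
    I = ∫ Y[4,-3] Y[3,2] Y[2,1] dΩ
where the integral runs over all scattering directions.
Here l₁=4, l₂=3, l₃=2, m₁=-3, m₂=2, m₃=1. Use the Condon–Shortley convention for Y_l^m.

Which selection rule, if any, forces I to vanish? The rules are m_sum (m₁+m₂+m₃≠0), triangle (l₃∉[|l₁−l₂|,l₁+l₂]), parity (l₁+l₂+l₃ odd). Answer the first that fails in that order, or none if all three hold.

m₁+m₂+m₃ = -3 + 2 + 1 = 0  ✓
triangle: |4−3|=1 ≤ l₃=2 ≤ 4+3=7  ✓
parity: l₁+l₂+l₃ = 9 is odd  ✗

parity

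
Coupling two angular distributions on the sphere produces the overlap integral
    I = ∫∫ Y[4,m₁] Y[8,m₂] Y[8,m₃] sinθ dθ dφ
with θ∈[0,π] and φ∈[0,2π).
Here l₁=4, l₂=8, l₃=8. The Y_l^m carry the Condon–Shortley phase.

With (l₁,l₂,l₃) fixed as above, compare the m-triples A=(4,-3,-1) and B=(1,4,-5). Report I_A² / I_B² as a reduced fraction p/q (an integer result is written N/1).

l's match ⇒ only the (l;m) 3-j factors differ between A and B.
A: triangle coeff Δ(4,8,8) = 1/185175900; Σ_t [0,0]: t=0:+1/348364800 = 1/348364800; (3j)²=66/4199 [(4 8 8; 4 -3 -1)], sign=-1
B: triangle coeff Δ(4,8,8) = 1/185175900; Σ_t [0,3]: t=0:+1/68976230400 t=1:−1/958003200 t=2:+1/174182400 t=3:−1/313528320 = 1/656916480; (3j)²=5/1292 [(4 8 8; 1 4 -5)], sign=-1
I_A²/I_B² = (66/4199)/(5/1292) = 264/65

264/65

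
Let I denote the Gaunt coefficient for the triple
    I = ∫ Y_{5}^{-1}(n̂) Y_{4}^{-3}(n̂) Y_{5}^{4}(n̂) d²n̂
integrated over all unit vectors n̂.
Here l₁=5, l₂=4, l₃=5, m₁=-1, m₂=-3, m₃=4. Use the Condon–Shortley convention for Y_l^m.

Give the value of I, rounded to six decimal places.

-0.168084

Rules hold: Σm=0, L=14 even, 1≤5≤9.
N = 11·9·11 = 1089
Δ = 4!·6!·4!/15! = 1/3153150
Racah Σ t=0..4: t=0:+1/69120 t=1:−1/1728 t=2:+1/576 t=3:−1/1728 t=4:+1/69120 = 7/11520
⇒ 3j(5 4 5; 0 0 0)² = 2/143, sgn -1
Racah Σ t=0..1: t=0:+1/103680 t=1:−1/17280 = -1/20736
⇒ 3j(5 4 5; -1 -3 4)² = 10/429, sgn +1
4πI² = N·(3j₀)²·(3jₘ)² = 60/169
I = -1·√(0.35503/4π) = -0.16808437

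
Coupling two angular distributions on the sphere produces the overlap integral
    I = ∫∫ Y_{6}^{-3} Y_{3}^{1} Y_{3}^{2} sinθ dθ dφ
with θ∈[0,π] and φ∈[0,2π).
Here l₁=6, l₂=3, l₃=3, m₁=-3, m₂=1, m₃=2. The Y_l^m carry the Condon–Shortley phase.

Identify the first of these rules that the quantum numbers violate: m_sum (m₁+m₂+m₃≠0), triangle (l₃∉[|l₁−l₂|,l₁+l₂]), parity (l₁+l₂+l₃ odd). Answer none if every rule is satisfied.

none

azimuthal sum: -3 + 1 + 2 = 0  ✓
3 ≤ 3 ≤ 9 (triangle on l)  ✓
L = 6 + 3 + 3 = 12 (even)  ✓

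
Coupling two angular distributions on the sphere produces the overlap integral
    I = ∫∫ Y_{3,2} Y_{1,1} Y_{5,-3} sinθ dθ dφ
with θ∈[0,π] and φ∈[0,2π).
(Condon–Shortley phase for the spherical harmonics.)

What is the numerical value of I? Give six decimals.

|3−1|≤5≤3+1 violated ⇒ I = 0

0.000000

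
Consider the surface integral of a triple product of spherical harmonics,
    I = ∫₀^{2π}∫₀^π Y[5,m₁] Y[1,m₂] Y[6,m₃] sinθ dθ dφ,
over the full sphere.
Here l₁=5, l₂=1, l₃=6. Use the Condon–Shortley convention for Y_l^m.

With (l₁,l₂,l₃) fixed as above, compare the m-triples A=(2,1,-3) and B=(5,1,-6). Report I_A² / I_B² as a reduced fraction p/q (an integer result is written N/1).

Shared (l₁,l₂,l₃)=(5,1,6): N and (l;000)² cancel in I_A²/I_B².
A: Δ = 0!·10!·2!/13! = 1/858; Racah Σ t=0..0: t=0:+1/60480 = 1/60480; ⇒ 3j(5 1 6; 2 1 -3)² = 6/143, sgn -1
B: Δ = 0!·10!·2!/13! = 1/858; Racah Σ t=0..0: t=0:+1/7257600 = 1/7257600; ⇒ 3j(5 1 6; 5 1 -6)² = 1/13, sgn +1
I_A²/I_B² = (6/143)/(1/13) = 6/11

6/11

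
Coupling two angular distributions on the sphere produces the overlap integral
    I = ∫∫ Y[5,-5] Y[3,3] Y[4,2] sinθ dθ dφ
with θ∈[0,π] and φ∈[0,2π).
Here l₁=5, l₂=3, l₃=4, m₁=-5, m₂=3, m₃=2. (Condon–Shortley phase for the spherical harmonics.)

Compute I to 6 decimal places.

0.138791

Checks pass: Σm=0; 12 even; l₃=4∈[2,8].
(2·5+1)(2·3+1)(2·4+1) = 693
Δ: 4! 6! 2! / 13! → 1/180180
sum: t=1:−1/576 t=2:+1/144 t=3:−1/576 = 1/288
3j²(5 3 4; 0 0 0) = Δ·Π!·Σ² = 20/1001  (sign +1)
sum: t=4:+1/34560 = 1/34560
3j²(5 3 4; -5 3 2) = Δ·Π!·Σ² = 5/286  (sign +1)
combine: 4πI² = 693·20/1001·5/286 = 450/1859
take √, sign +1: I = 0.13879110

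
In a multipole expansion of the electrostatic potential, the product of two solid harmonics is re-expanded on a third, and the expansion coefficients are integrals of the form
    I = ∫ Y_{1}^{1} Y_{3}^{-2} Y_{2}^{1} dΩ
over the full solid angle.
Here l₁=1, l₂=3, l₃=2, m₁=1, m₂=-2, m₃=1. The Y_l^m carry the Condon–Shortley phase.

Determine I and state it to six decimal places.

m-sum 0 ✓  L=6 even ✓  2≤2≤4 ✓
Π(2lᵢ+1) = 3×7×5 = 105
triangle coeff Δ(1,3,2) = 1/105
Σ_t [1,1]: t=1:−1/4 = -1/4
(3j)²=3/35 [(1 3 2; 0 0 0)], sign=-1
Σ_t [0,0]: t=0:+1/12 = 1/12
(3j)²=2/21 [(1 3 2; 1 -2 1)], sign=-1
⇒ 4πI² = 6/7
I = (+1)√(6/7/(4π)) = 0.26116903

0.261169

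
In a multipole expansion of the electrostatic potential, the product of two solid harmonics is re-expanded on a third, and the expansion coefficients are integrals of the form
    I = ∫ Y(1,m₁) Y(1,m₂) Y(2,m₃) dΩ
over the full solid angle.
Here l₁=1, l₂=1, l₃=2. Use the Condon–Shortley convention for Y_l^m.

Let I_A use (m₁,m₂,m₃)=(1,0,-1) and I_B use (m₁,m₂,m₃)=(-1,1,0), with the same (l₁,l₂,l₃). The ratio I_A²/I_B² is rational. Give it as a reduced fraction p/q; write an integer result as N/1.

3/1

l's match ⇒ only the (l;m) 3-j factors differ between A and B.
A: triangle coeff Δ(1,1,2) = 1/30; Σ_t [0,0]: t=0:+1/2 = 1/2; (3j)²=1/10 [(1 1 2; 1 0 -1)], sign=-1
B: triangle coeff Δ(1,1,2) = 1/30; Σ_t [0,0]: t=0:+1/4 = 1/4; (3j)²=1/30 [(1 1 2; -1 1 0)], sign=+1
I_A²/I_B² = (1/10)/(1/30) = 3/1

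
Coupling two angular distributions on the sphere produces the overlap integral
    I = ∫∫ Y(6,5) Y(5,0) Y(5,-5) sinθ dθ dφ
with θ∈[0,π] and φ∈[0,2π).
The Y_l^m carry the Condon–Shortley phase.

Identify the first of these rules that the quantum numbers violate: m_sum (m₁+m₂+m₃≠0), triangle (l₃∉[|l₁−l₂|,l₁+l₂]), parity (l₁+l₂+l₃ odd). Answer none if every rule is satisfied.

Σmᵢ = 0  ✓
l₃∈[|l₁−l₂|,l₁+l₂]=[1,11], have l₃=5  ✓
Σlᵢ = 16 ⇒ even  ✓

none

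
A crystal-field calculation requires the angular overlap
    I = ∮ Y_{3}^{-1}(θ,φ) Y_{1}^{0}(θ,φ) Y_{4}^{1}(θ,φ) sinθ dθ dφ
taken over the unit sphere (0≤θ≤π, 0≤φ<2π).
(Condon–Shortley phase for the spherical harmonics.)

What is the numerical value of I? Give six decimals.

-0.238414

Checks pass: Σm=0; 8 even; l₃=4∈[2,4].
(2·3+1)(2·1+1)(2·4+1) = 189
Δ: 0! 6! 2! / 9! → 1/252
sum: t=0:+1/36 = 1/36
3j²(3 1 4; 0 0 0) = Δ·Π!·Σ² = 4/63  (sign +1)
sum: t=0:+1/48 = 1/48
3j²(3 1 4; -1 0 1) = Δ·Π!·Σ² = 5/84  (sign -1)
combine: 4πI² = 189·4/63·5/84 = 5/7
take √, sign -1: I = -0.23841361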